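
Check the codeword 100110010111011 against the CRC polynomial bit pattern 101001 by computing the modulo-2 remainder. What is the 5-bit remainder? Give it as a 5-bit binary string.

00000

Modulo-2 division of 100110010111011 by 101001:
  pos 0: 100110 XOR 101001 = 001111
  pos 2: 111101 XOR 101001 = 010100
  pos 3: 101000 XOR 101001 = 000001
  pos 8: 111101 XOR 101001 = 010100
  pos 9: 101001 XOR 101001 = 000000
Remainder = 00000 (zero — the frame passes the CRC check).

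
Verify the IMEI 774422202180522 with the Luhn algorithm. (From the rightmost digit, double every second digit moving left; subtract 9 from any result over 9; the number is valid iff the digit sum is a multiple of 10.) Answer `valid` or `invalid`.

From the right, keep odd positions and double even positions (subtract 9 from any doubled value over 9):
  doubled (positions 2,4,...): 4 0 2 0 4 8 5 → sum 23
  kept (positions 1,3,...): 2 5 8 2 2 2 4 7 → sum 32
Total = 55.
55 mod 10 = 5, so the number is invalid.

invalid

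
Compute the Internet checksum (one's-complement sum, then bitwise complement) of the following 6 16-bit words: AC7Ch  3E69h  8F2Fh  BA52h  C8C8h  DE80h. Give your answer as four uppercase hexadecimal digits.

One's-complement addition (fold any carry out of bit 15 back into bit 0):
  0xAC7C + 0x3E69 = 0x0EAE5
  0xEAE5 + 0x8F2F = 0x17A14 → wrap carry → 0x7A15
  0x7A15 + 0xBA52 = 0x13467 → wrap carry → 0x3468
  0x3468 + 0xC8C8 = 0x0FD30
  0xFD30 + 0xDE80 = 0x1DBB0 → wrap carry → 0xDBB1
One's-complement sum = 0xDBB1.
Checksum = ~0xDBB1 & 0xFFFF = 0x244E.

244E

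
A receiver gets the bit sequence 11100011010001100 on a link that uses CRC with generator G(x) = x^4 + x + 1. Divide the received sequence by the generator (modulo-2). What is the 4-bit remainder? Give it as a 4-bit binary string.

0000

Modulo-2 division of 11100011010001100 by 10011:
  pos 0: 11100 XOR 10011 = 01111
  pos 1: 11110 XOR 10011 = 01101
  pos 2: 11011 XOR 10011 = 01000
  pos 3: 10001 XOR 10011 = 00010
  pos 6: 10010 XOR 10011 = 00001
  pos 10: 10011 XOR 10011 = 00000
Remainder = 0000 (zero — the frame passes the CRC check).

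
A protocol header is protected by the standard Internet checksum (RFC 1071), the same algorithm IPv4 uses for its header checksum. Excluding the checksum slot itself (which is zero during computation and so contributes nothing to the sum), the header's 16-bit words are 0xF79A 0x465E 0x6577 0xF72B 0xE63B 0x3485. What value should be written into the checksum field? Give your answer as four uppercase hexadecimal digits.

4AA2

One's-complement addition (fold any carry out of bit 15 back into bit 0):
  0xF79A + 0x465E = 0x13DF8 → wrap carry → 0x3DF9
  0x3DF9 + 0x6577 = 0x0A370
  0xA370 + 0xF72B = 0x19A9B → wrap carry → 0x9A9C
  0x9A9C + 0xE63B = 0x180D7 → wrap carry → 0x80D8
  0x80D8 + 0x3485 = 0x0B55D
One's-complement sum = 0xB55D.
Checksum = ~0xB55D & 0xFFFF = 0x4AA2.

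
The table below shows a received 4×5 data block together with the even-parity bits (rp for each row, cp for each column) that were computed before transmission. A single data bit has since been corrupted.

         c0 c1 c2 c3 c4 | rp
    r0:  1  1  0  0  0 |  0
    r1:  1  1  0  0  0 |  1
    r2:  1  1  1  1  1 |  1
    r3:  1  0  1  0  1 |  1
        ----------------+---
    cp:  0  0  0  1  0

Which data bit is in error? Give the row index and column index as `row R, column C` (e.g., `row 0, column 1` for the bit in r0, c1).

row 1, column 1

Recompute each row's even parity and compare to rp:
  r0: data parity 0, sent rp 0 → ok
  r1: data parity 0, sent rp 1 → mismatch
  r2: data parity 1, sent rp 1 → ok
  r3: data parity 1, sent rp 1 → ok
Recompute each column's even parity and compare to cp:
  c0: data parity 0, sent cp 0 → ok
  c1: data parity 1, sent cp 0 → mismatch
  c2: data parity 0, sent cp 0 → ok
  c3: data parity 1, sent cp 1 → ok
  c4: data parity 0, sent cp 0 → ok
Exactly one row (r1) and one column (c1) fail → the flipped bit is at their intersection.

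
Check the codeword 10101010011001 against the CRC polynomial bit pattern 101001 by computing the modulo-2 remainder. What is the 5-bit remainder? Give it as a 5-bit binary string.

10011

Modulo-2 division of 10101010011001 by 101001:
  pos 0: 101010 XOR 101001 = 000011
  pos 4: 111001 XOR 101001 = 010000
  pos 5: 100001 XOR 101001 = 001000
  pos 7: 100000 XOR 101001 = 001001
Remainder = 10011 (nonzero — an error is detected).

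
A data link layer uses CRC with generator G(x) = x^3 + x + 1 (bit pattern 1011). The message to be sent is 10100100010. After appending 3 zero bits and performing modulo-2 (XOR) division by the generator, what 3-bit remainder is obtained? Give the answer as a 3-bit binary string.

Append 3 zeros: 10100100010000. Divide by 1011 (XOR where the leading bit is 1):
  pos 0: 1010 XOR 1011 = 0001
  pos 3: 1010 XOR 1011 = 0001
  pos 6: 1001 XOR 1011 = 0010
  pos 8: 1000 XOR 1011 = 0011
  pos 10: 1100 XOR 1011 = 0111
Remainder (last 3 bits) = 111. This is the CRC / FCS.

111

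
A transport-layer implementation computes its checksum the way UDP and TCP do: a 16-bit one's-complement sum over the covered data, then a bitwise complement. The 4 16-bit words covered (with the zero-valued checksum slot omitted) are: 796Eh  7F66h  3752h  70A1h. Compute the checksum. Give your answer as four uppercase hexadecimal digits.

5F37

One's-complement addition (fold any carry out of bit 15 back into bit 0):
  0x796E + 0x7F66 = 0x0F8D4
  0xF8D4 + 0x3752 = 0x13026 → wrap carry → 0x3027
  0x3027 + 0x70A1 = 0x0A0C8
One's-complement sum = 0xA0C8.
Checksum = ~0xA0C8 & 0xFFFF = 0x5F37.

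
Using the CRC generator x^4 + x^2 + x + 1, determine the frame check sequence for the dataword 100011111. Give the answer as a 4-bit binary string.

1111

Append 4 zeros: 1000111110000. Divide by 10111 (XOR where the leading bit is 1):
  pos 0: 10001 XOR 10111 = 00110
  pos 2: 11011 XOR 10111 = 01100
  pos 3: 11001 XOR 10111 = 01110
  pos 4: 11101 XOR 10111 = 01010
  pos 5: 10100 XOR 10111 = 00011
  pos 8: 11000 XOR 10111 = 01111
Remainder (last 4 bits) = 1111. This is the CRC / FCS.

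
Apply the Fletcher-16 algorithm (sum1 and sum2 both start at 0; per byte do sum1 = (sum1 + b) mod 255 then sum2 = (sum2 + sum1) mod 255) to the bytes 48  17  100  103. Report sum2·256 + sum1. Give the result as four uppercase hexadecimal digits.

Running sums (mod 255):
  after byte 0 (48): sum1=48, sum2=48
  after byte 1 (17): sum1=65, sum2=113
  after byte 2 (100): sum1=165, sum2=23
  after byte 3 (103): sum1=13, sum2=36
Checksum = sum2·256 + sum1 = 36·256 + 13 = 9229 = 0x240D.

240D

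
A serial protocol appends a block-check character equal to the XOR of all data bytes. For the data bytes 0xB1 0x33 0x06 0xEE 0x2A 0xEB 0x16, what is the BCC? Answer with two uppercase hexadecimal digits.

BD

XOR the bytes together:
  start with 0xB1
  0xB1 ⊕ 0x33 = 0x82
  0x82 ⊕ 0x06 = 0x84
  0x84 ⊕ 0xEE = 0x6A
  0x6A ⊕ 0x2A = 0x40
  0x40 ⊕ 0xEB = 0xAB
  0xAB ⊕ 0x16 = 0xBD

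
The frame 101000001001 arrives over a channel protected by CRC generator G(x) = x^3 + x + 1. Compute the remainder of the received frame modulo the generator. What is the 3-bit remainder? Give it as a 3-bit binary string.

Modulo-2 division of 101000001001 by 1011:
  pos 0: 1010 XOR 1011 = 0001
  pos 3: 1000 XOR 1011 = 0011
  pos 5: 1101 XOR 1011 = 0110
  pos 6: 1100 XOR 1011 = 0111
  pos 7: 1110 XOR 1011 = 0101
  pos 8: 1011 XOR 1011 = 0000
Remainder = 000 (zero — the frame passes the CRC check).

000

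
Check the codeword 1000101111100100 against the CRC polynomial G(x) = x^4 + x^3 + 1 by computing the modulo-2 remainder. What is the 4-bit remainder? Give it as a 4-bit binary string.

Modulo-2 division of 1000101111100100 by 11001:
  pos 0: 10001 XOR 11001 = 01000
  pos 1: 10000 XOR 11001 = 01001
  pos 2: 10011 XOR 11001 = 01010
  pos 3: 10101 XOR 11001 = 01100
  pos 4: 11001 XOR 11001 = 00000
  pos 9: 11001 XOR 11001 = 00000
Remainder = 0000 (zero — the frame passes the CRC check).

0000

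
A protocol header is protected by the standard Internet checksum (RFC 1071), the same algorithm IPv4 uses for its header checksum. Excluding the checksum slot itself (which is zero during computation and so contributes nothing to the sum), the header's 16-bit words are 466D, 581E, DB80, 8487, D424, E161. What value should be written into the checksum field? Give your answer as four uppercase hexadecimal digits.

4BE5

One's-complement addition (fold any carry out of bit 15 back into bit 0):
  0x466D + 0x581E = 0x09E8B
  0x9E8B + 0xDB80 = 0x17A0B → wrap carry → 0x7A0C
  0x7A0C + 0x8487 = 0x0FE93
  0xFE93 + 0xD424 = 0x1D2B7 → wrap carry → 0xD2B8
  0xD2B8 + 0xE161 = 0x1B419 → wrap carry → 0xB41A
One's-complement sum = 0xB41A.
Checksum = ~0xB41A & 0xFFFF = 0x4BE5.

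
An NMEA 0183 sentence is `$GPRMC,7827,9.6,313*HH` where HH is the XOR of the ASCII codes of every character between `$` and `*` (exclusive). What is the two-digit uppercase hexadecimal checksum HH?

XOR the ASCII codes of the payload characters:
  'G' = 0x47 → acc = 0x47
  'P' = 0x50 → acc = 0x17
  'R' = 0x52 → acc = 0x45
  'M' = 0x4D → acc = 0x08
  'C' = 0x43 → acc = 0x4B
  ',' = 0x2C → acc = 0x67
  '7' = 0x37 → acc = 0x50
  '8' = 0x38 → acc = 0x68
  '2' = 0x32 → acc = 0x5A
  '7' = 0x37 → acc = 0x6D
  ',' = 0x2C → acc = 0x41
  '9' = 0x39 → acc = 0x78
  '.' = 0x2E → acc = 0x56
  '6' = 0x36 → acc = 0x60
  ',' = 0x2C → acc = 0x4C
  '3' = 0x33 → acc = 0x7F
  '1' = 0x31 → acc = 0x4E
  '3' = 0x33 → acc = 0x7D
Checksum = 0x7D.

7D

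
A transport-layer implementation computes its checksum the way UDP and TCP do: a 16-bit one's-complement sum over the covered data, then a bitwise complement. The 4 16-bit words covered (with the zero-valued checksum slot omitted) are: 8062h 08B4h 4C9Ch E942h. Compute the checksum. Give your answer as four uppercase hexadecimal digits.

One's-complement addition (fold any carry out of bit 15 back into bit 0):
  0x8062 + 0x08B4 = 0x08916
  0x8916 + 0x4C9C = 0x0D5B2
  0xD5B2 + 0xE942 = 0x1BEF4 → wrap carry → 0xBEF5
One's-complement sum = 0xBEF5.
Checksum = ~0xBEF5 & 0xFFFF = 0x410A.

410A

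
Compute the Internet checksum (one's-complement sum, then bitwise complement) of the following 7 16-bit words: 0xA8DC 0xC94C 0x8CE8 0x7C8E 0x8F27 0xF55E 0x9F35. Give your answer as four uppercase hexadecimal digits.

60A3

One's-complement addition (fold any carry out of bit 15 back into bit 0):
  0xA8DC + 0xC94C = 0x17228 → wrap carry → 0x7229
  0x7229 + 0x8CE8 = 0x0FF11
  0xFF11 + 0x7C8E = 0x17B9F → wrap carry → 0x7BA0
  0x7BA0 + 0x8F27 = 0x10AC7 → wrap carry → 0x0AC8
  0x0AC8 + 0xF55E = 0x10026 → wrap carry → 0x0027
  0x0027 + 0x9F35 = 0x09F5C
One's-complement sum = 0x9F5C.
Checksum = ~0x9F5C & 0xFFFF = 0x60A3.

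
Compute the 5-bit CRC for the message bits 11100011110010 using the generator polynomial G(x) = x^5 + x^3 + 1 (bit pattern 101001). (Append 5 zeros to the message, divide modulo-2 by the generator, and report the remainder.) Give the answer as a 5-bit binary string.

00000

Append 5 zeros: 1110001111001000000. Divide by 101001 (XOR where the leading bit is 1):
  pos 0: 111000 XOR 101001 = 010001
  pos 1: 100011 XOR 101001 = 001010
  pos 3: 101011 XOR 101001 = 000010
  pos 7: 101001 XOR 101001 = 000000
Remainder (last 5 bits) = 00000. This is the CRC / FCS.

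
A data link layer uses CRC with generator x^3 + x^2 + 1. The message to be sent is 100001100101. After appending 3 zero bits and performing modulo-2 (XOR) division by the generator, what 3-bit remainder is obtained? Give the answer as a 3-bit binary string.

Append 3 zeros: 100001100101000. Divide by 1101 (XOR where the leading bit is 1):
  pos 0: 1000 XOR 1101 = 0101
  pos 1: 1010 XOR 1101 = 0111
  pos 2: 1111 XOR 1101 = 0010
  pos 4: 1010 XOR 1101 = 0111
  pos 5: 1110 XOR 1101 = 0011
  pos 7: 1110 XOR 1101 = 0011
  pos 9: 1110 XOR 1101 = 0011
  pos 11: 1100 XOR 1101 = 0001
Remainder (last 3 bits) = 001. This is the CRC / FCS.

001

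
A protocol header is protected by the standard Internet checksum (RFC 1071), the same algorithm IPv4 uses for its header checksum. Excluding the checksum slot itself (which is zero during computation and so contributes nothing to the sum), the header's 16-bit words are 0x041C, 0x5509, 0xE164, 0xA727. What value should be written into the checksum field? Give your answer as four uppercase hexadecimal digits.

1E4E

One's-complement addition (fold any carry out of bit 15 back into bit 0):
  0x041C + 0x5509 = 0x05925
  0x5925 + 0xE164 = 0x13A89 → wrap carry → 0x3A8A
  0x3A8A + 0xA727 = 0x0E1B1
One's-complement sum = 0xE1B1.
Checksum = ~0xE1B1 & 0xFFFF = 0x1E4E.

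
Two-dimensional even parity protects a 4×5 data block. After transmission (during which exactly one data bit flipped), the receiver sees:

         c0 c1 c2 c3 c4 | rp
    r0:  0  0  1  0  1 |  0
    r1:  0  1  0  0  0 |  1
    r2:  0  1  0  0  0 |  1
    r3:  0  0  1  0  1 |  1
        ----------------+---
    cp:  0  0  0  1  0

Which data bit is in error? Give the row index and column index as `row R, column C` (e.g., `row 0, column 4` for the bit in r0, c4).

row 3, column 3

Recompute each row's even parity and compare to rp:
  r0: data parity 0, sent rp 0 → ok
  r1: data parity 1, sent rp 1 → ok
  r2: data parity 1, sent rp 1 → ok
  r3: data parity 0, sent rp 1 → mismatch
Recompute each column's even parity and compare to cp:
  c0: data parity 0, sent cp 0 → ok
  c1: data parity 0, sent cp 0 → ok
  c2: data parity 0, sent cp 0 → ok
  c3: data parity 0, sent cp 1 → mismatch
  c4: data parity 0, sent cp 0 → ok
Exactly one row (r3) and one column (c3) fail → the flipped bit is at their intersection.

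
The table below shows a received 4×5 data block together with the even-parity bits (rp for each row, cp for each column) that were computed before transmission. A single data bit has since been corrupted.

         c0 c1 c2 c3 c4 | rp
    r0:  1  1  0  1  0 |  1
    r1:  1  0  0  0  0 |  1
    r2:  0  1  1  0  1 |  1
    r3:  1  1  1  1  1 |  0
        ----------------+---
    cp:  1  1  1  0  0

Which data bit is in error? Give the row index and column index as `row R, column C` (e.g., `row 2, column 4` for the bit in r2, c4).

Recompute each row's even parity and compare to rp:
  r0: data parity 1, sent rp 1 → ok
  r1: data parity 1, sent rp 1 → ok
  r2: data parity 1, sent rp 1 → ok
  r3: data parity 1, sent rp 0 → mismatch
Recompute each column's even parity and compare to cp:
  c0: data parity 1, sent cp 1 → ok
  c1: data parity 1, sent cp 1 → ok
  c2: data parity 0, sent cp 1 → mismatch
  c3: data parity 0, sent cp 0 → ok
  c4: data parity 0, sent cp 0 → ok
Exactly one row (r3) and one column (c2) fail → the flipped bit is at their intersection.

row 3, column 2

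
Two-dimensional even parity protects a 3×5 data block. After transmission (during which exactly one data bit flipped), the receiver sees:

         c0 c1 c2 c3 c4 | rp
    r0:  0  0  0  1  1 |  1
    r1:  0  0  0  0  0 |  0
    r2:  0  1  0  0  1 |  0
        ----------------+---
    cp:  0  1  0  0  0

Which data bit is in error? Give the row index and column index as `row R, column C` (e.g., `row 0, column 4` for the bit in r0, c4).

Recompute each row's even parity and compare to rp:
  r0: data parity 0, sent rp 1 → mismatch
  r1: data parity 0, sent rp 0 → ok
  r2: data parity 0, sent rp 0 → ok
Recompute each column's even parity and compare to cp:
  c0: data parity 0, sent cp 0 → ok
  c1: data parity 1, sent cp 1 → ok
  c2: data parity 0, sent cp 0 → ok
  c3: data parity 1, sent cp 0 → mismatch
  c4: data parity 0, sent cp 0 → ok
Exactly one row (r0) and one column (c3) fail → the flipped bit is at their intersection.

row 0, column 3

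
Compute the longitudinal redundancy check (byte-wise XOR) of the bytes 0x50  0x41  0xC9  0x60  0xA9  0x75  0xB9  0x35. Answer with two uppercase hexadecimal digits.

XOR the bytes together:
  start with 0x50
  0x50 ⊕ 0x41 = 0x11
  0x11 ⊕ 0xC9 = 0xD8
  0xD8 ⊕ 0x60 = 0xB8
  0xB8 ⊕ 0xA9 = 0x11
  0x11 ⊕ 0x75 = 0x64
  0x64 ⊕ 0xB9 = 0xDD
  0xDD ⊕ 0x35 = 0xE8

E8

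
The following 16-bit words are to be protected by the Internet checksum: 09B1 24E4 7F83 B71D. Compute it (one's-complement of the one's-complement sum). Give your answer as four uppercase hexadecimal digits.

9AC9

One's-complement addition (fold any carry out of bit 15 back into bit 0):
  0x09B1 + 0x24E4 = 0x02E95
  0x2E95 + 0x7F83 = 0x0AE18
  0xAE18 + 0xB71D = 0x16535 → wrap carry → 0x6536
One's-complement sum = 0x6536.
Checksum = ~0x6536 & 0xFFFF = 0x9AC9.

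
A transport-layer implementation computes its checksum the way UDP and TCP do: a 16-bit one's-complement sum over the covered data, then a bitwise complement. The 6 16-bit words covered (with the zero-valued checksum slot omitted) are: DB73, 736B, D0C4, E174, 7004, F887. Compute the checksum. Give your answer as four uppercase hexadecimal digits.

One's-complement addition (fold any carry out of bit 15 back into bit 0):
  0xDB73 + 0x736B = 0x14EDE → wrap carry → 0x4EDF
  0x4EDF + 0xD0C4 = 0x11FA3 → wrap carry → 0x1FA4
  0x1FA4 + 0xE174 = 0x10118 → wrap carry → 0x0119
  0x0119 + 0x7004 = 0x0711D
  0x711D + 0xF887 = 0x169A4 → wrap carry → 0x69A5
One's-complement sum = 0x69A5.
Checksum = ~0x69A5 & 0xFFFF = 0x965A.

965A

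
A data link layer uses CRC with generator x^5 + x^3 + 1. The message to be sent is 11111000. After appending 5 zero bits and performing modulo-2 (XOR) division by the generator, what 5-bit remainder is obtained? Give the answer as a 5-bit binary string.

00101

Append 5 zeros: 1111100000000. Divide by 101001 (XOR where the leading bit is 1):
  pos 0: 111110 XOR 101001 = 010111
  pos 1: 101110 XOR 101001 = 000111
  pos 4: 111000 XOR 101001 = 010001
  pos 5: 100010 XOR 101001 = 001011
  pos 7: 101100 XOR 101001 = 000101
Remainder (last 5 bits) = 00101. This is the CRC / FCS.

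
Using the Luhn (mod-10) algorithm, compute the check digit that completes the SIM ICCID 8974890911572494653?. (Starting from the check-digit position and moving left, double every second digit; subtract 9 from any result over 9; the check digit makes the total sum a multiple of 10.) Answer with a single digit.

Partial digits right→left: 3 5 6 4 9 4 2 7 5 1 1 9 0 9 8 4 7 9 8
Double every second digit counting from the check-digit position (so the 1st, 3rd, 5th, ... of the partial from the right).
  doubled (with −9 where >9): 6 3 9 4 1 2 0 7 5 7 → sum 44
  kept as-is: 5 4 4 7 1 9 9 4 9 → sum 52
Total = 44 + 52 = 96.
Check digit = (10 − (96 mod 10)) mod 10 = 4.

4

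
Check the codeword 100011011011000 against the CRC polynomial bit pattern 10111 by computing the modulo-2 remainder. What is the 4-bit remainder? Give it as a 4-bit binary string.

1000

Modulo-2 division of 100011011011000 by 10111:
  pos 0: 10001 XOR 10111 = 00110
  pos 2: 11010 XOR 10111 = 01101
  pos 3: 11011 XOR 10111 = 01100
  pos 4: 11001 XOR 10111 = 01110
  pos 5: 11100 XOR 10111 = 01011
  pos 6: 10111 XOR 10111 = 00000
Remainder = 1000 (nonzero — an error is detected).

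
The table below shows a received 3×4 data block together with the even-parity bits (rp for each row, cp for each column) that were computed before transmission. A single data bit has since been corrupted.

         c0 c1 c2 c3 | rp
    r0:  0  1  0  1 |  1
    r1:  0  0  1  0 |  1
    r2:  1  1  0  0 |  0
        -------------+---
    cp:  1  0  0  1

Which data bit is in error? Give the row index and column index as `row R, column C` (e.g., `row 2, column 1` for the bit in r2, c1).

Recompute each row's even parity and compare to rp:
  r0: data parity 0, sent rp 1 → mismatch
  r1: data parity 1, sent rp 1 → ok
  r2: data parity 0, sent rp 0 → ok
Recompute each column's even parity and compare to cp:
  c0: data parity 1, sent cp 1 → ok
  c1: data parity 0, sent cp 0 → ok
  c2: data parity 1, sent cp 0 → mismatch
  c3: data parity 1, sent cp 1 → ok
Exactly one row (r0) and one column (c2) fail → the flipped bit is at their intersection.

row 0, column 2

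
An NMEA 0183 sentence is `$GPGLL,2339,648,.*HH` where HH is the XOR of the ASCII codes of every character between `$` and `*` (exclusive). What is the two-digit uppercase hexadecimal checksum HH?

XOR the ASCII codes of the payload characters:
  'G' = 0x47 → acc = 0x47
  'P' = 0x50 → acc = 0x17
  'G' = 0x47 → acc = 0x50
  'L' = 0x4C → acc = 0x1C
  'L' = 0x4C → acc = 0x50
  ',' = 0x2C → acc = 0x7C
  '2' = 0x32 → acc = 0x4E
  '3' = 0x33 → acc = 0x7D
  '3' = 0x33 → acc = 0x4E
  '9' = 0x39 → acc = 0x77
  ',' = 0x2C → acc = 0x5B
  '6' = 0x36 → acc = 0x6D
  '4' = 0x34 → acc = 0x59
  '8' = 0x38 → acc = 0x61
  ',' = 0x2C → acc = 0x4D
  '.' = 0x2E → acc = 0x63
Checksum = 0x63.

63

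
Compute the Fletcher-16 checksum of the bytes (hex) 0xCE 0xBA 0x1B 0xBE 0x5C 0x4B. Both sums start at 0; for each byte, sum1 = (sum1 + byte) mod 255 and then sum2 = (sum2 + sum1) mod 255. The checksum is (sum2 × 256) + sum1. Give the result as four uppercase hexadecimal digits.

Running sums (mod 255):
  after byte 0 (0xCE): sum1=206, sum2=206
  after byte 1 (0xBA): sum1=137, sum2=88
  after byte 2 (0x1B): sum1=164, sum2=252
  after byte 3 (0xBE): sum1=99, sum2=96
  after byte 4 (0x5C): sum1=191, sum2=32
  after byte 5 (0x4B): sum1=11, sum2=43
Checksum = sum2·256 + sum1 = 43·256 + 11 = 11019 = 0x2B0B.

2B0B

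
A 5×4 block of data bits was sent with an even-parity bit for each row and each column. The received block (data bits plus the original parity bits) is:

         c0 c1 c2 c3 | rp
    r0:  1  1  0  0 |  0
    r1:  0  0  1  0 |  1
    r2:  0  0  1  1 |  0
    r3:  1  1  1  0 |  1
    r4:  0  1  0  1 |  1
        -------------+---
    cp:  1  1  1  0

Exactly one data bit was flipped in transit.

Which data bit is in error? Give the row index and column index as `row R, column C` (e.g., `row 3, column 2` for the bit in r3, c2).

Recompute each row's even parity and compare to rp:
  r0: data parity 0, sent rp 0 → ok
  r1: data parity 1, sent rp 1 → ok
  r2: data parity 0, sent rp 0 → ok
  r3: data parity 1, sent rp 1 → ok
  r4: data parity 0, sent rp 1 → mismatch
Recompute each column's even parity and compare to cp:
  c0: data parity 0, sent cp 1 → mismatch
  c1: data parity 1, sent cp 1 → ok
  c2: data parity 1, sent cp 1 → ok
  c3: data parity 0, sent cp 0 → ok
Exactly one row (r4) and one column (c0) fail → the flipped bit is at their intersection.

row 4, column 0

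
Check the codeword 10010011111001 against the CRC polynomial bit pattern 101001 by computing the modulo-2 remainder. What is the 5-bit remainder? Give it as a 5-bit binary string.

01001

Modulo-2 division of 10010011111001 by 101001:
  pos 0: 100100 XOR 101001 = 001101
  pos 2: 110111 XOR 101001 = 011110
  pos 3: 111101 XOR 101001 = 010100
  pos 4: 101001 XOR 101001 = 000000
Remainder = 01001 (nonzero — an error is detected).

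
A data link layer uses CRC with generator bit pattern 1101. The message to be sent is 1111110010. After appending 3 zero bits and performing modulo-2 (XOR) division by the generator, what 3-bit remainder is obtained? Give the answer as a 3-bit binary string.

Append 3 zeros: 1111110010000. Divide by 1101 (XOR where the leading bit is 1):
  pos 0: 1111 XOR 1101 = 0010
  pos 2: 1011 XOR 1101 = 0110
  pos 3: 1100 XOR 1101 = 0001
  pos 6: 1010 XOR 1101 = 0111
  pos 7: 1110 XOR 1101 = 0011
  pos 9: 1100 XOR 1101 = 0001
Remainder (last 3 bits) = 001. This is the CRC / FCS.

001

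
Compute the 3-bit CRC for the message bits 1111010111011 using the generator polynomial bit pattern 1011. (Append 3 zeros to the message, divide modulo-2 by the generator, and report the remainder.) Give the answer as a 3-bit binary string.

Append 3 zeros: 1111010111011000. Divide by 1011 (XOR where the leading bit is 1):
  pos 0: 1111 XOR 1011 = 0100
  pos 1: 1000 XOR 1011 = 0011
  pos 3: 1110 XOR 1011 = 0101
  pos 4: 1011 XOR 1011 = 0000
  pos 8: 1101 XOR 1011 = 0110
  pos 9: 1101 XOR 1011 = 0110
  pos 10: 1100 XOR 1011 = 0111
  pos 11: 1110 XOR 1011 = 0101
  pos 12: 1010 XOR 1011 = 0001
Remainder (last 3 bits) = 001. This is the CRC / FCS.

001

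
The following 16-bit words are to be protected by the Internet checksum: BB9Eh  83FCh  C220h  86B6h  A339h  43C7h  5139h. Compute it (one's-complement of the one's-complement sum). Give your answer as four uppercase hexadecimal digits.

One's-complement addition (fold any carry out of bit 15 back into bit 0):
  0xBB9E + 0x83FC = 0x13F9A → wrap carry → 0x3F9B
  0x3F9B + 0xC220 = 0x101BB → wrap carry → 0x01BC
  0x01BC + 0x86B6 = 0x08872
  0x8872 + 0xA339 = 0x12BAB → wrap carry → 0x2BAC
  0x2BAC + 0x43C7 = 0x06F73
  0x6F73 + 0x5139 = 0x0C0AC
One's-complement sum = 0xC0AC.
Checksum = ~0xC0AC & 0xFFFF = 0x3F53.

3F53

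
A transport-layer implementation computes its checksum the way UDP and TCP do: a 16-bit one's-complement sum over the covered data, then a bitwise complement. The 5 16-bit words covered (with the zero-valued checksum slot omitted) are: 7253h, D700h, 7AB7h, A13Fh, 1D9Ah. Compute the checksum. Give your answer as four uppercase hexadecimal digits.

7D1A

One's-complement addition (fold any carry out of bit 15 back into bit 0):
  0x7253 + 0xD700 = 0x14953 → wrap carry → 0x4954
  0x4954 + 0x7AB7 = 0x0C40B
  0xC40B + 0xA13F = 0x1654A → wrap carry → 0x654B
  0x654B + 0x1D9A = 0x082E5
One's-complement sum = 0x82E5.
Checksum = ~0x82E5 & 0xFFFF = 0x7D1A.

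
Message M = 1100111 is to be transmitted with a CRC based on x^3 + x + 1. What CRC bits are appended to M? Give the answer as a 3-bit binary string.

Append 3 zeros: 1100111000. Divide by 1011 (XOR where the leading bit is 1):
  pos 0: 1100 XOR 1011 = 0111
  pos 1: 1111 XOR 1011 = 0100
  pos 2: 1001 XOR 1011 = 0010
  pos 4: 1010 XOR 1011 = 0001
Remainder (last 3 bits) = 100. This is the CRC / FCS.

100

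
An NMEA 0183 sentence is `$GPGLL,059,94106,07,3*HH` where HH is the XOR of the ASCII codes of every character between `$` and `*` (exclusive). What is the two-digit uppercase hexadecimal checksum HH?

XOR the ASCII codes of the payload characters:
  'G' = 0x47 → acc = 0x47
  'P' = 0x50 → acc = 0x17
  'G' = 0x47 → acc = 0x50
  'L' = 0x4C → acc = 0x1C
  'L' = 0x4C → acc = 0x50
  ',' = 0x2C → acc = 0x7C
  '0' = 0x30 → acc = 0x4C
  '5' = 0x35 → acc = 0x79
  '9' = 0x39 → acc = 0x40
  ',' = 0x2C → acc = 0x6C
  '9' = 0x39 → acc = 0x55
  '4' = 0x34 → acc = 0x61
  '1' = 0x31 → acc = 0x50
  '0' = 0x30 → acc = 0x60
  '6' = 0x36 → acc = 0x56
  ',' = 0x2C → acc = 0x7A
  '0' = 0x30 → acc = 0x4A
  '7' = 0x37 → acc = 0x7D
  ',' = 0x2C → acc = 0x51
  '3' = 0x33 → acc = 0x62
Checksum = 0x62.

62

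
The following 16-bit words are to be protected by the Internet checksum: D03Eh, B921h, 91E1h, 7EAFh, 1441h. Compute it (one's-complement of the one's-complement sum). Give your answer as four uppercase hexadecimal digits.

One's-complement addition (fold any carry out of bit 15 back into bit 0):
  0xD03E + 0xB921 = 0x1895F → wrap carry → 0x8960
  0x8960 + 0x91E1 = 0x11B41 → wrap carry → 0x1B42
  0x1B42 + 0x7EAF = 0x099F1
  0x99F1 + 0x1441 = 0x0AE32
One's-complement sum = 0xAE32.
Checksum = ~0xAE32 & 0xFFFF = 0x51CD.

51CD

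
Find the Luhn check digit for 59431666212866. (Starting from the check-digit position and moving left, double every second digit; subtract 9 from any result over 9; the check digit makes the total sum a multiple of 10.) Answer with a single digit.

Partial digits right→left: 6 6 8 2 1 2 6 6 6 1 3 4 9 5
Double every second digit counting from the check-digit position (so the 1st, 3rd, 5th, ... of the partial from the right).
  doubled (with −9 where >9): 3 7 2 3 3 6 9 → sum 33
  kept as-is: 6 2 2 6 1 4 5 → sum 26
Total = 33 + 26 = 59.
Check digit = (10 − (59 mod 10)) mod 10 = 1.

1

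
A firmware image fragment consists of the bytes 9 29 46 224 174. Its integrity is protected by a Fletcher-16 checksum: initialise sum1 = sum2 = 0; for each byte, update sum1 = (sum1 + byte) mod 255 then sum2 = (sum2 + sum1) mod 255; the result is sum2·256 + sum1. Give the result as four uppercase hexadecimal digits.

Running sums (mod 255):
  after byte 0 (9): sum1=9, sum2=9
  after byte 1 (29): sum1=38, sum2=47
  after byte 2 (46): sum1=84, sum2=131
  after byte 3 (224): sum1=53, sum2=184
  after byte 4 (174): sum1=227, sum2=156
Checksum = sum2·256 + sum1 = 156·256 + 227 = 40163 = 0x9CE3.

9CE3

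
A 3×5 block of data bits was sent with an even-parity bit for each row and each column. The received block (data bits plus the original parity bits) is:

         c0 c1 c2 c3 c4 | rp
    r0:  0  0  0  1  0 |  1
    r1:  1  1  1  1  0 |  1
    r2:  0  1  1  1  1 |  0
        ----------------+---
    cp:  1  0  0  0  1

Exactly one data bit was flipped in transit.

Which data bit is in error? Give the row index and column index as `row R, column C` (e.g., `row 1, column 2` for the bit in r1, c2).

row 1, column 3

Recompute each row's even parity and compare to rp:
  r0: data parity 1, sent rp 1 → ok
  r1: data parity 0, sent rp 1 → mismatch
  r2: data parity 0, sent rp 0 → ok
Recompute each column's even parity and compare to cp:
  c0: data parity 1, sent cp 1 → ok
  c1: data parity 0, sent cp 0 → ok
  c2: data parity 0, sent cp 0 → ok
  c3: data parity 1, sent cp 0 → mismatch
  c4: data parity 1, sent cp 1 → ok
Exactly one row (r1) and one column (c3) fail → the flipped bit is at their intersection.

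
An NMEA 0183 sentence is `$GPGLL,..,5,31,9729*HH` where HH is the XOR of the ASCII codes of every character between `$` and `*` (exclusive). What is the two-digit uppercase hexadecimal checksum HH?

XOR the ASCII codes of the payload characters:
  'G' = 0x47 → acc = 0x47
  'P' = 0x50 → acc = 0x17
  'G' = 0x47 → acc = 0x50
  'L' = 0x4C → acc = 0x1C
  'L' = 0x4C → acc = 0x50
  ',' = 0x2C → acc = 0x7C
  '.' = 0x2E → acc = 0x52
  '.' = 0x2E → acc = 0x7C
  ',' = 0x2C → acc = 0x50
  '5' = 0x35 → acc = 0x65
  ',' = 0x2C → acc = 0x49
  '3' = 0x33 → acc = 0x7A
  '1' = 0x31 → acc = 0x4B
  ',' = 0x2C → acc = 0x67
  '9' = 0x39 → acc = 0x5E
  '7' = 0x37 → acc = 0x69
  '2' = 0x32 → acc = 0x5B
  '9' = 0x39 → acc = 0x62
Checksum = 0x62.

62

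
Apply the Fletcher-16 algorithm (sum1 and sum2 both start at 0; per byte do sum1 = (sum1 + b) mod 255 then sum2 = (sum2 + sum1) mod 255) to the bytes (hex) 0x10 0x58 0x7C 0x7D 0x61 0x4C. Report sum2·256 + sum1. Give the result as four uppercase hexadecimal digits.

Running sums (mod 255):
  after byte 0 (0x10): sum1=16, sum2=16
  after byte 1 (0x58): sum1=104, sum2=120
  after byte 2 (0x7C): sum1=228, sum2=93
  after byte 3 (0x7D): sum1=98, sum2=191
  after byte 4 (0x61): sum1=195, sum2=131
  after byte 5 (0x4C): sum1=16, sum2=147
Checksum = sum2·256 + sum1 = 147·256 + 16 = 37648 = 0x9310.

9310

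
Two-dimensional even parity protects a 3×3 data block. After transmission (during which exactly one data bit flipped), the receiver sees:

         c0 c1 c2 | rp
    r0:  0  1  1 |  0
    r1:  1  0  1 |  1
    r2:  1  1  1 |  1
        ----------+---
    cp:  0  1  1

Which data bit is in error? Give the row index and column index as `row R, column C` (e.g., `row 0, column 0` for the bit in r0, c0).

Recompute each row's even parity and compare to rp:
  r0: data parity 0, sent rp 0 → ok
  r1: data parity 0, sent rp 1 → mismatch
  r2: data parity 1, sent rp 1 → ok
Recompute each column's even parity and compare to cp:
  c0: data parity 0, sent cp 0 → ok
  c1: data parity 0, sent cp 1 → mismatch
  c2: data parity 1, sent cp 1 → ok
Exactly one row (r1) and one column (c1) fail → the flipped bit is at their intersection.

row 1, column 1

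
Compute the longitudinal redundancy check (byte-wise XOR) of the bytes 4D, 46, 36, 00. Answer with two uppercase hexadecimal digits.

3D

XOR the bytes together:
  start with 0x4D
  0x4D ⊕ 0x46 = 0x0B
  0x0B ⊕ 0x36 = 0x3D
  0x3D ⊕ 0x00 = 0x3D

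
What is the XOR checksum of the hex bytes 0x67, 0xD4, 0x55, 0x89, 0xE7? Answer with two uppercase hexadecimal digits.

XOR the bytes together:
  start with 0x67
  0x67 ⊕ 0xD4 = 0xB3
  0xB3 ⊕ 0x55 = 0xE6
  0xE6 ⊕ 0x89 = 0x6F
  0x6F ⊕ 0xE7 = 0x88

88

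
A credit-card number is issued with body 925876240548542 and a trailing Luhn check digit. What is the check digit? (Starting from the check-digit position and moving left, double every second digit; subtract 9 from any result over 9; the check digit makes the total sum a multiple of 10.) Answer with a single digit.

Partial digits right→left: 2 4 5 8 4 5 0 4 2 6 7 8 5 2 9
Double every second digit counting from the check-digit position (so the 1st, 3rd, 5th, ... of the partial from the right).
  doubled (with −9 where >9): 4 1 8 0 4 5 1 9 → sum 32
  kept as-is: 4 8 5 4 6 8 2 → sum 37
Total = 32 + 37 = 69.
Check digit = (10 − (69 mod 10)) mod 10 = 1.

1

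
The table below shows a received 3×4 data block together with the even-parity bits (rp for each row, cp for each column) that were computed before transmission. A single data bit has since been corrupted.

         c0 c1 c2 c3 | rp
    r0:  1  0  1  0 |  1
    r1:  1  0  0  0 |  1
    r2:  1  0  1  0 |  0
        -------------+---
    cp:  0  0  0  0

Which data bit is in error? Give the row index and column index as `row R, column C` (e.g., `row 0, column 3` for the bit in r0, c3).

Recompute each row's even parity and compare to rp:
  r0: data parity 0, sent rp 1 → mismatch
  r1: data parity 1, sent rp 1 → ok
  r2: data parity 0, sent rp 0 → ok
Recompute each column's even parity and compare to cp:
  c0: data parity 1, sent cp 0 → mismatch
  c1: data parity 0, sent cp 0 → ok
  c2: data parity 0, sent cp 0 → ok
  c3: data parity 0, sent cp 0 → ok
Exactly one row (r0) and one column (c0) fail → the flipped bit is at their intersection.

row 0, column 0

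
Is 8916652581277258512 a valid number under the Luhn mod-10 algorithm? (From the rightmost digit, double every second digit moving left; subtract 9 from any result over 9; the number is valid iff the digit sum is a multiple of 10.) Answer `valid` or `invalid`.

valid

From the right, keep odd positions and double even positions (subtract 9 from any doubled value over 9):
  doubled (positions 2,4,...): 2 7 4 5 2 1 1 3 9 → sum 34
  kept (positions 1,3,...): 2 5 5 7 2 8 2 6 1 8 → sum 46
Total = 80.
80 mod 10 = 0, so the number is valid.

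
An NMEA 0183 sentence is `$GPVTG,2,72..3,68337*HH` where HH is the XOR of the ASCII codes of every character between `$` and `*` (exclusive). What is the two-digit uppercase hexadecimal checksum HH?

XOR the ASCII codes of the payload characters:
  'G' = 0x47 → acc = 0x47
  'P' = 0x50 → acc = 0x17
  'V' = 0x56 → acc = 0x41
  'T' = 0x54 → acc = 0x15
  'G' = 0x47 → acc = 0x52
  ',' = 0x2C → acc = 0x7E
  '2' = 0x32 → acc = 0x4C
  ',' = 0x2C → acc = 0x60
  '7' = 0x37 → acc = 0x57
  '2' = 0x32 → acc = 0x65
  '.' = 0x2E → acc = 0x4B
  '.' = 0x2E → acc = 0x65
  '3' = 0x33 → acc = 0x56
  ',' = 0x2C → acc = 0x7A
  '6' = 0x36 → acc = 0x4C
  '8' = 0x38 → acc = 0x74
  '3' = 0x33 → acc = 0x47
  '3' = 0x33 → acc = 0x74
  '7' = 0x37 → acc = 0x43
Checksum = 0x43.

43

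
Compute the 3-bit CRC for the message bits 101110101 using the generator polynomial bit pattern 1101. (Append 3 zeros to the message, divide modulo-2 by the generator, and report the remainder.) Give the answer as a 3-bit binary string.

Append 3 zeros: 101110101000. Divide by 1101 (XOR where the leading bit is 1):
  pos 0: 1011 XOR 1101 = 0110
  pos 1: 1101 XOR 1101 = 0000
  pos 6: 1010 XOR 1101 = 0111
  pos 7: 1110 XOR 1101 = 0011
Remainder (last 3 bits) = 110. This is the CRC / FCS.

110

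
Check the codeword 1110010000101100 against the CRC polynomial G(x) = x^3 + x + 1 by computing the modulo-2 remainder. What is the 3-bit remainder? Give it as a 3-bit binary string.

101

Modulo-2 division of 1110010000101100 by 1011:
  pos 0: 1110 XOR 1011 = 0101
  pos 1: 1010 XOR 1011 = 0001
  pos 4: 1100 XOR 1011 = 0111
  pos 5: 1110 XOR 1011 = 0101
  pos 6: 1010 XOR 1011 = 0001
  pos 9: 1101 XOR 1011 = 0110
  pos 10: 1101 XOR 1011 = 0110
  pos 11: 1100 XOR 1011 = 0111
  pos 12: 1110 XOR 1011 = 0101
Remainder = 101 (nonzero — an error is detected).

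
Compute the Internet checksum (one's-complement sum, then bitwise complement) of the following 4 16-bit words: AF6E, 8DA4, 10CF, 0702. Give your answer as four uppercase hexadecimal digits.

One's-complement addition (fold any carry out of bit 15 back into bit 0):
  0xAF6E + 0x8DA4 = 0x13D12 → wrap carry → 0x3D13
  0x3D13 + 0x10CF = 0x04DE2
  0x4DE2 + 0x0702 = 0x054E4
One's-complement sum = 0x54E4.
Checksum = ~0x54E4 & 0xFFFF = 0xAB1B.

AB1B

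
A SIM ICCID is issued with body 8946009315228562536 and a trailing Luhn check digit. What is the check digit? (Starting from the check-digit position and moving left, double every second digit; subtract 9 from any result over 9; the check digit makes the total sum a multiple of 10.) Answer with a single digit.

1

Partial digits right→left: 6 3 5 2 6 5 8 2 2 5 1 3 9 0 0 6 4 9 8
Double every second digit counting from the check-digit position (so the 1st, 3rd, 5th, ... of the partial from the right).
  doubled (with −9 where >9): 3 1 3 7 4 2 9 0 8 7 → sum 44
  kept as-is: 3 2 5 2 5 3 0 6 9 → sum 35
Total = 44 + 35 = 79.
Check digit = (10 − (79 mod 10)) mod 10 = 1.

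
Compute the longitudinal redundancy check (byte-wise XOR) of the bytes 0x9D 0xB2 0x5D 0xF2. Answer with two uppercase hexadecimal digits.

XOR the bytes together:
  start with 0x9D
  0x9D ⊕ 0xB2 = 0x2F
  0x2F ⊕ 0x5D = 0x72
  0x72 ⊕ 0xF2 = 0x80

80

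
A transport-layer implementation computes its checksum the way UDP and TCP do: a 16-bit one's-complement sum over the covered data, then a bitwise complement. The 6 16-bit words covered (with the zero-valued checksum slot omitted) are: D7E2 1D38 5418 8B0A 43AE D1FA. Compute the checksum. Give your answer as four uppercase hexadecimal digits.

1619

One's-complement addition (fold any carry out of bit 15 back into bit 0):
  0xD7E2 + 0x1D38 = 0x0F51A
  0xF51A + 0x5418 = 0x14932 → wrap carry → 0x4933
  0x4933 + 0x8B0A = 0x0D43D
  0xD43D + 0x43AE = 0x117EB → wrap carry → 0x17EC
  0x17EC + 0xD1FA = 0x0E9E6
One's-complement sum = 0xE9E6.
Checksum = ~0xE9E6 & 0xFFFF = 0x1619.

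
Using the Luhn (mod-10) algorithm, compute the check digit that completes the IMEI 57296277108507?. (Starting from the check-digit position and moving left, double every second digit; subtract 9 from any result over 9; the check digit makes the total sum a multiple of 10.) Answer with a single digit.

2

Partial digits right→left: 7 0 5 8 0 1 7 7 2 6 9 2 7 5
Double every second digit counting from the check-digit position (so the 1st, 3rd, 5th, ... of the partial from the right).
  doubled (with −9 where >9): 5 1 0 5 4 9 5 → sum 29
  kept as-is: 0 8 1 7 6 2 5 → sum 29
Total = 29 + 29 = 58.
Check digit = (10 − (58 mod 10)) mod 10 = 2.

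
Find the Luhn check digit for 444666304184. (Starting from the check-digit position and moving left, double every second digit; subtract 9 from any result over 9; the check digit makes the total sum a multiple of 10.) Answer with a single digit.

Partial digits right→left: 4 8 1 4 0 3 6 6 6 4 4 4
Double every second digit counting from the check-digit position (so the 1st, 3rd, 5th, ... of the partial from the right).
  doubled (with −9 where >9): 8 2 0 3 3 8 → sum 24
  kept as-is: 8 4 3 6 4 4 → sum 29
Total = 24 + 29 = 53.
Check digit = (10 − (53 mod 10)) mod 10 = 7.

7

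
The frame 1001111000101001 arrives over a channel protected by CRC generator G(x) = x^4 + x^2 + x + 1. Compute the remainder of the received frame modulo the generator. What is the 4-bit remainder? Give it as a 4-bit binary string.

Modulo-2 division of 1001111000101001 by 10111:
  pos 0: 10011 XOR 10111 = 00100
  pos 2: 10011 XOR 10111 = 00100
  pos 4: 10000 XOR 10111 = 00111
  pos 6: 11101 XOR 10111 = 01010
  pos 7: 10100 XOR 10111 = 00011
  pos 10: 11100 XOR 10111 = 01011
  pos 11: 10111 XOR 10111 = 00000
Remainder = 0000 (zero — the frame passes the CRC check).

0000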